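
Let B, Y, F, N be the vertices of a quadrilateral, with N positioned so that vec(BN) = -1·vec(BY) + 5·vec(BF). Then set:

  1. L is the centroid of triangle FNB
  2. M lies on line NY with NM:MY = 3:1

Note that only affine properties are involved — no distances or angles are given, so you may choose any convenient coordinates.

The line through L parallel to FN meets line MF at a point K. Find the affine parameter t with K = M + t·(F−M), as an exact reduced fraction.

t = 31/27

Choose coordinates B = (0, 0), Y = (1, 0), F = (0, 1), N = (-1, 5).
1. L is the centroid of triangle FNB ⇒ L = (-1/3, 2)
2. M lies on line NY with NM:MY = 3:1 ⇒ M = (1/2, 5/4)
through L parallel to FN: direction (-1, 4); meets MF at K = (-2/27, 26/27)
K = M + t·(F−M) with t = 31/27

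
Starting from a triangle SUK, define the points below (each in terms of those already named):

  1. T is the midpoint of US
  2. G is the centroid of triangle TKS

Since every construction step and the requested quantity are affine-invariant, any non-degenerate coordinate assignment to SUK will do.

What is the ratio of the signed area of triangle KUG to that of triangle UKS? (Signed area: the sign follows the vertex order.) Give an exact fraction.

Choose coordinates S = (0, 0), U = (1, 0), K = (0, 1).
1. T is the midpoint of US ⇒ T = (1/2, 0)
2. G is the centroid of triangle TKS ⇒ G = (1/6, 1/3)
2·[KUG] = -1/2, 2·[UKS] = 1
[KUG]:[UKS] = -1/2:1 = -1/2

[KUG]:[UKS] = -1/2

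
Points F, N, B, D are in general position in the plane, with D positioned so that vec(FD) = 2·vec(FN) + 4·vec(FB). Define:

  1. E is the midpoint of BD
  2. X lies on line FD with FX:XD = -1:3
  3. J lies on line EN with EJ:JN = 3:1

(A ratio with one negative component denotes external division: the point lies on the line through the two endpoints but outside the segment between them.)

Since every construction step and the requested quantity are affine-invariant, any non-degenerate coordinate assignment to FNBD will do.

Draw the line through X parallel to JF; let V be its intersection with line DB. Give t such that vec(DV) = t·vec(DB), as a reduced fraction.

Work in coordinates with F = (0, 0), N = (1, 0), B = (0, 1), D = (2, 4).
1. E is the midpoint of BD ⇒ E = (1, 5/2)
2. X lies on line FD with FX:XD = -1:3 ⇒ X = (-1, -2)
3. J lies on line EN with EJ:JN = 3:1 ⇒ J = (1, 5/8)
through X parallel to JF: direction (-1, -5/8); meets DB at V = (-19/7, -43/14)
V = D + t·(B−D) with t = 33/14

t = 33/14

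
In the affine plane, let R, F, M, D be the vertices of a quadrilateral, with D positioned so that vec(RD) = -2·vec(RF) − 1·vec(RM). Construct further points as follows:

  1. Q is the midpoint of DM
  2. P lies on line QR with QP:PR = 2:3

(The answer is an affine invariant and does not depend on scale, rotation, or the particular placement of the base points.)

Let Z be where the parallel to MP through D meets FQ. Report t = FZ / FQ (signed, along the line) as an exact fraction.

t = 6/5

Work in coordinates with R = (0, 0), F = (1, 0), M = (0, 1), D = (-2, -1).
1. Q is the midpoint of DM ⇒ Q = (-1, 0)
2. P lies on line QR with QP:PR = 2:3 ⇒ P = (-3/5, 0)
through D parallel to MP: direction (-3/5, -1); meets FQ at Z = (-7/5, 0)
Z = F + t·(Q−F) with t = 6/5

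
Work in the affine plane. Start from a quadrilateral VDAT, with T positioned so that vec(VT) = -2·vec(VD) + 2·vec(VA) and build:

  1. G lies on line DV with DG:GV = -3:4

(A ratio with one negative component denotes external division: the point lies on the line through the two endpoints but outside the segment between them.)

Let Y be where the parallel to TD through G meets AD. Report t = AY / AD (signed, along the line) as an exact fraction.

Work in coordinates with V = (0, 0), D = (1, 0), A = (0, 1), T = (-2, 2).
1. G lies on line DV with DG:GV = -3:4 ⇒ G = (4, 0)
through G parallel to TD: direction (3, -2); meets AD at Y = (-5, 6)
Y = A + t·(D−A) with t = -5

t = -5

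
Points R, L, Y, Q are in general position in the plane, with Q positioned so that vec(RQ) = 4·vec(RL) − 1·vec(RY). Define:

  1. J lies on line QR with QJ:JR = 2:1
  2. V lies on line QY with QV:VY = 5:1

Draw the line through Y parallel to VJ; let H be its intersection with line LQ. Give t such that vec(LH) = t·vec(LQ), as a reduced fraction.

t = -1/7

Work in coordinates with R = (0, 0), L = (1, 0), Y = (0, 1), Q = (4, -1).
1. J lies on line QR with QJ:JR = 2:1 ⇒ J = (4/3, -1/3)
2. V lies on line QY with QV:VY = 5:1 ⇒ V = (2/3, 2/3)
through Y parallel to VJ: direction (2/3, -1); meets LQ at H = (4/7, 1/7)
H = L + t·(Q−L) with t = -1/7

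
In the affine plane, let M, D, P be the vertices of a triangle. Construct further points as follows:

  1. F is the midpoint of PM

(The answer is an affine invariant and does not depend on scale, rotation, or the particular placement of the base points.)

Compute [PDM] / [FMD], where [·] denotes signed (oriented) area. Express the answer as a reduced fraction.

[PDM]:[FMD] = -2

Work in coordinates with M = (0, 0), D = (1, 0), P = (0, 1).
1. F is the midpoint of PM ⇒ F = (0, 1/2)
2·[PDM] = -1, 2·[FMD] = 1/2
[PDM]:[FMD] = -1:1/2 = -2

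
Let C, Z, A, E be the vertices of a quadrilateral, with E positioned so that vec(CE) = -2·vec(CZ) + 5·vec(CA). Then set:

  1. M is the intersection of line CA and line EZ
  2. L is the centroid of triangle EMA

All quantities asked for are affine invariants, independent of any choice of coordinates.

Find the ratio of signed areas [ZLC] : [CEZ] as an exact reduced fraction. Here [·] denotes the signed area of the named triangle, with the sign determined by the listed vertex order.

[ZLC]:[CEZ] = -23/45

Set C = (0, 0), Z = (1, 0), A = (0, 1), E = (-2, 5); any affine frame gives the same invariant.
1. M is the intersection of line CA and line EZ ⇒ M = (0, 5/3)
2. L is the centroid of triangle EMA ⇒ L = (-2/3, 23/9)
2·[ZLC] = 23/9, 2·[CEZ] = -5
[ZLC]:[CEZ] = 23/9:-5 = -23/45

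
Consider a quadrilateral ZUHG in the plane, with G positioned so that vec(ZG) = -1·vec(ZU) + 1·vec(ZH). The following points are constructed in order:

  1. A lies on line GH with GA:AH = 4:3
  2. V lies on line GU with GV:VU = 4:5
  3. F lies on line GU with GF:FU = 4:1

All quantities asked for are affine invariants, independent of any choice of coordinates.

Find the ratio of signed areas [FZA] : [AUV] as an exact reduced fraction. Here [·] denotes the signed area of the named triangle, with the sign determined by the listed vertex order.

Assign Z = (0, 0), U = (1, 0), H = (0, 1), G = (-1, 1) — the answer is frame-independent, so this choice is without loss of generality.
1. A lies on line GH with GA:AH = 4:3 ⇒ A = (-3/7, 1)
2. V lies on line GU with GV:VU = 4:5 ⇒ V = (-1/9, 5/9)
3. F lies on line GU with GF:FU = 4:1 ⇒ F = (3/5, 1/5)
2·[FZA] = -24/35, 2·[AUV] = -20/63
[FZA]:[AUV] = -24/35:-20/63 = 54/25

[FZA]:[AUV] = 54/25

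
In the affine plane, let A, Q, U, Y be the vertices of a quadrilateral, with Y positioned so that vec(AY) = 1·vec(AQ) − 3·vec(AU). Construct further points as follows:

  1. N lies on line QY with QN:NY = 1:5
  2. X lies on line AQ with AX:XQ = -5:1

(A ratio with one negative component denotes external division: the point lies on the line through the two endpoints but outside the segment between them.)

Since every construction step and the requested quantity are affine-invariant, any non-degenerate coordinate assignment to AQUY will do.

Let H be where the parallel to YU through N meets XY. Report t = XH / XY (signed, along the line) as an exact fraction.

Choose coordinates A = (0, 0), Q = (1, 0), U = (0, 1), Y = (1, -3).
1. N lies on line QY with QN:NY = 1:5 ⇒ N = (1, -1/2)
2. X lies on line AQ with AX:XQ = -5:1 ⇒ X = (5/4, 0)
through N parallel to YU: direction (-1, 4); meets XY at H = (37/32, -9/8)
H = X + t·(Y−X) with t = 3/8

t = 3/8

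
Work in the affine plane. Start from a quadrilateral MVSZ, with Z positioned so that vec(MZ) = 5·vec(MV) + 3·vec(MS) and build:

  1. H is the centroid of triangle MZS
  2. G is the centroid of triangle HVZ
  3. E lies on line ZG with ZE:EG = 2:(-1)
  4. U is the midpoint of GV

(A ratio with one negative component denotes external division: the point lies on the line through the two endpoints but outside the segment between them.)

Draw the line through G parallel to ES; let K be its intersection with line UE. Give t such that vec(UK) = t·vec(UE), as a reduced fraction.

Choose coordinates M = (0, 0), V = (1, 0), S = (0, 1), Z = (5, 3).
1. H is the centroid of triangle MZS ⇒ H = (5/3, 4/3)
2. G is the centroid of triangle HVZ ⇒ G = (23/9, 13/9)
3. E lies on line ZG with ZE:EG = 2:(-1) ⇒ E = (1/9, -1/9)
4. U is the midpoint of GV ⇒ U = (16/9, 13/18)
through G parallel to ES: direction (-1/9, 10/9); meets UE at K = (163/63, 71/63)
K = U + t·(E−U) with t = -17/35

t = -17/35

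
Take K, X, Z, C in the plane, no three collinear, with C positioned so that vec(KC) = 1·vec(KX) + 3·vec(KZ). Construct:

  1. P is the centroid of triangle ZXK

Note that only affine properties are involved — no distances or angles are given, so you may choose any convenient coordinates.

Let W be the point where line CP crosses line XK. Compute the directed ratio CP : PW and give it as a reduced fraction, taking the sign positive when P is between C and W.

Work in coordinates with K = (0, 0), X = (1, 0), Z = (0, 1), C = (1, 3).
1. P is the centroid of triangle ZXK ⇒ P = (1/3, 1/3)
line CP meets XK at W = (1/4, 0)
P = C + t·(W−C) with t = 8/9, so CP:PW = 8/9:1/9

CP:PW = 8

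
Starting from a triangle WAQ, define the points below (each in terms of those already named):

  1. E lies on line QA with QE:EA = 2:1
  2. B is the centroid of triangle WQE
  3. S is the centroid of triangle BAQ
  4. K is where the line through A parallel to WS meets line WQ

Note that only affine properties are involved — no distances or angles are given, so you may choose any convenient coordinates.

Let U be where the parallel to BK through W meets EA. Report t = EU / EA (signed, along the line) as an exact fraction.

Assign W = (0, 0), A = (1, 0), Q = (0, 1) — the answer is frame-independent, so this choice is without loss of generality.
1. E lies on line QA with QE:EA = 2:1 ⇒ E = (2/3, 1/3)
2. B is the centroid of triangle WQE ⇒ B = (2/9, 4/9)
3. S is the centroid of triangle BAQ ⇒ S = (11/27, 13/27)
4. K is where the line through A parallel to WS meets line WQ ⇒ K = (0, -13/11)
through W parallel to BK: direction (-2/9, -161/99); meets EA at U = (22/183, 161/183)
U = E + t·(A−E) with t = -100/61

t = -100/61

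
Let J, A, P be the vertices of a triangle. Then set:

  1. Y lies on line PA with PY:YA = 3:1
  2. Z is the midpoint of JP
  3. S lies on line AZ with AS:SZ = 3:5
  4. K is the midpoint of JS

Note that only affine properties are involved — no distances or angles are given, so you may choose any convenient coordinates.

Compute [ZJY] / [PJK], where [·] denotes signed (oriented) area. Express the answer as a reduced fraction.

[ZJY]:[PJK] = 6/5

Assign J = (0, 0), A = (1, 0), P = (0, 1) — the answer is frame-independent, so this choice is without loss of generality.
1. Y lies on line PA with PY:YA = 3:1 ⇒ Y = (3/4, 1/4)
2. Z is the midpoint of JP ⇒ Z = (0, 1/2)
3. S lies on line AZ with AS:SZ = 3:5 ⇒ S = (5/8, 3/16)
4. K is the midpoint of JS ⇒ K = (5/16, 3/32)
2·[ZJY] = 3/8, 2·[PJK] = 5/16
[ZJY]:[PJK] = 3/8:5/16 = 6/5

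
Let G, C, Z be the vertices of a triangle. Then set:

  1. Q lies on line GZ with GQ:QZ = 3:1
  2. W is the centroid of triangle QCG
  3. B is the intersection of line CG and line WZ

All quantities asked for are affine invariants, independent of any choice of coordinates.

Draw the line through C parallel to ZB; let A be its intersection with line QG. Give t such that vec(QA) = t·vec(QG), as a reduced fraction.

Work in coordinates with G = (0, 0), C = (1, 0), Z = (0, 1).
1. Q lies on line GZ with GQ:QZ = 3:1 ⇒ Q = (0, 3/4)
2. W is the centroid of triangle QCG ⇒ W = (1/3, 1/4)
3. B is the intersection of line CG and line WZ ⇒ B = (4/9, 0)
through C parallel to ZB: direction (4/9, -1); meets QG at A = (0, 9/4)
A = Q + t·(G−Q) with t = -2

t = -2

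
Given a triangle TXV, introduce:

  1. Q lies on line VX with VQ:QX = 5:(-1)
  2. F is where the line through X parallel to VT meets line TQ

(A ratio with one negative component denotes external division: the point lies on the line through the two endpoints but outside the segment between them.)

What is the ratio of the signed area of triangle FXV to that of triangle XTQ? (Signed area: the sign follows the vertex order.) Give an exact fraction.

Set T = (0, 0), X = (1, 0), V = (0, 1); any affine frame gives the same invariant.
1. Q lies on line VX with VQ:QX = 5:(-1) ⇒ Q = (5/4, -1/4)
2. F is where the line through X parallel to VT meets line TQ ⇒ F = (1, -1/5)
2·[FXV] = 1/5, 2·[XTQ] = 1/4
[FXV]:[XTQ] = 1/5:1/4 = 4/5

[FXV]:[XTQ] = 4/5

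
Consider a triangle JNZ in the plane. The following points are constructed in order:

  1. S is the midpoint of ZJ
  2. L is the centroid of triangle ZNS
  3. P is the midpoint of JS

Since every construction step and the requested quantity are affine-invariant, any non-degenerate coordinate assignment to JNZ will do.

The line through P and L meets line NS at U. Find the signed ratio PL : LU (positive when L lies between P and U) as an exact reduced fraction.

PL:LU = -5/2

Choose coordinates J = (0, 0), N = (1, 0), Z = (0, 1).
1. S is the midpoint of ZJ ⇒ S = (0, 1/2)
2. L is the centroid of triangle ZNS ⇒ L = (1/3, 1/2)
3. P is the midpoint of JS ⇒ P = (0, 1/4)
line PL meets NS at U = (1/5, 2/5)
L = P + t·(U−P) with t = 5/3, so PL:LU = 5/3:-2/3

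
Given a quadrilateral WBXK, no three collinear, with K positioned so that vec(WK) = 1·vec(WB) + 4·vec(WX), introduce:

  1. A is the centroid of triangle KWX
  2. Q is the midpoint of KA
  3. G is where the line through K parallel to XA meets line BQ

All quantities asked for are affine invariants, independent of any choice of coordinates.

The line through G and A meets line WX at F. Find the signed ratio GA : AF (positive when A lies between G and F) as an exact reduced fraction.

GA:AF = 6/7

Choose coordinates W = (0, 0), B = (1, 0), X = (0, 1), K = (1, 4).
1. A is the centroid of triangle KWX ⇒ A = (1/3, 5/3)
2. Q is the midpoint of KA ⇒ Q = (2/3, 17/6)
3. G is where the line through K parallel to XA meets line BQ ⇒ G = (13/21, 68/21)
line GA meets WX at F = (0, -1/6)
A = G + t·(F−G) with t = 6/13, so GA:AF = 6/13:7/13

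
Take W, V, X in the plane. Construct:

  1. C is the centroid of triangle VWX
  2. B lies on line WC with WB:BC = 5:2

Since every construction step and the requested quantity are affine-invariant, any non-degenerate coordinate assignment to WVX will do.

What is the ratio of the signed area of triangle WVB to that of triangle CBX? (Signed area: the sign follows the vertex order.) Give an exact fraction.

[WVB]:[CBX] = -5/2

Set W = (0, 0), V = (1, 0), X = (0, 1); any affine frame gives the same invariant.
1. C is the centroid of triangle VWX ⇒ C = (1/3, 1/3)
2. B lies on line WC with WB:BC = 5:2 ⇒ B = (5/21, 5/21)
2·[WVB] = 5/21, 2·[CBX] = -2/21
[WVB]:[CBX] = 5/21:-2/21 = -5/2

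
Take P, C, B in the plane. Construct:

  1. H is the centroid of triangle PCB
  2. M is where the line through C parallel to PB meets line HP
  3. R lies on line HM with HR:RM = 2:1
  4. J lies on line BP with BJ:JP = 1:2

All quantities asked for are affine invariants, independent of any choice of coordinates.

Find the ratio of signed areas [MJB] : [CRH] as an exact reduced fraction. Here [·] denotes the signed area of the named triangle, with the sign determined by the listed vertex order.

[MJB]:[CRH] = -3/4

Assign P = (0, 0), C = (1, 0), B = (0, 1) — the answer is frame-independent, so this choice is without loss of generality.
1. H is the centroid of triangle PCB ⇒ H = (1/3, 1/3)
2. M is where the line through C parallel to PB meets line HP ⇒ M = (1, 1)
3. R lies on line HM with HR:RM = 2:1 ⇒ R = (7/9, 7/9)
4. J lies on line BP with BJ:JP = 1:2 ⇒ J = (0, 2/3)
2·[MJB] = -1/3, 2·[CRH] = 4/9
[MJB]:[CRH] = -1/3:4/9 = -3/4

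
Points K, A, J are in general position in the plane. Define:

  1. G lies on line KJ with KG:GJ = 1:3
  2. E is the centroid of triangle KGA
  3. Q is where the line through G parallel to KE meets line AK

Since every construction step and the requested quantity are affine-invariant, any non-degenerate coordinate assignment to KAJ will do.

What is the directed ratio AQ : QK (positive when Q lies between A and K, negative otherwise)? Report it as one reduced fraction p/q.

Set K = (0, 0), A = (1, 0), J = (0, 1); any affine frame gives the same invariant.
1. G lies on line KJ with KG:GJ = 1:3 ⇒ G = (0, 1/4)
2. E is the centroid of triangle KGA ⇒ E = (1/3, 1/12)
3. Q is where the line through G parallel to KE meets line AK ⇒ Q = (-1, 0)
Q = A + t·(K−A) with t = 2, so AQ:QK = t:(1−t) = 2:-1

AQ:QK = -2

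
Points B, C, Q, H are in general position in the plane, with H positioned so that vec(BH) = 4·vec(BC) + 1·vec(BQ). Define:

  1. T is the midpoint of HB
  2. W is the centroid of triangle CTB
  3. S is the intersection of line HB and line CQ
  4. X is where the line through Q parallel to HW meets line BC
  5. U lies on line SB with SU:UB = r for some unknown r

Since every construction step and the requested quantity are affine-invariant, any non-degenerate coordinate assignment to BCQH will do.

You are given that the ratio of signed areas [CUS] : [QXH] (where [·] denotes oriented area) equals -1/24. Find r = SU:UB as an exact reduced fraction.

Choose coordinates B = (0, 0), C = (1, 0), Q = (0, 1), H = (4, 1).
1. T is the midpoint of HB ⇒ T = (2, 1/2)
2. W is the centroid of triangle CTB ⇒ W = (1, 1/6)
3. S is the intersection of line HB and line CQ ⇒ S = (4/5, 1/5)
4. X is where the line through Q parallel to HW meets line BC ⇒ X = (-18/5, 0)
5. With SU:UB = r, write λ = r/(r+1) so U = S + λ·(B−S); U is affine-linear in λ
Every point depending on U is an affine combination of U and λ-independent points, so each such coordinate is linear in λ; the λ² term in each signed area is a multiple of (B−S)×(B−S) = 0, so 2·[CUS] and 2·[QXH] are each linear in λ. Evaluating at λ=0 and λ=1:
  2·[CUS] = -1/5·λ,   2·[QXH] = 4
So [CUS]:[QXH] = (-1/5·λ) / (4). Setting this equal to -1/24:
  -1/5·λ = -1/24·(4)  ⇒  λ = 5/6
Then r = λ/(1−λ) = (5/6)/(1/6) = 5. Check: with r = 5, U = (2/15, 1/30) and [CUS]:[QXH] = -1/24 as required.

r = 5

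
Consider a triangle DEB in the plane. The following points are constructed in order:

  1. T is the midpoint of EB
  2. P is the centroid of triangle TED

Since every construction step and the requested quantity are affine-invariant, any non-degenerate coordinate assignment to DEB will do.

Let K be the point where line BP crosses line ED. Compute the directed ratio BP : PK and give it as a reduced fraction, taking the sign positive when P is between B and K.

BP:PK = 5

Set D = (0, 0), E = (1, 0), B = (0, 1); any affine frame gives the same invariant.
1. T is the midpoint of EB ⇒ T = (1/2, 1/2)
2. P is the centroid of triangle TED ⇒ P = (1/2, 1/6)
line BP meets ED at K = (3/5, 0)
P = B + t·(K−B) with t = 5/6, so BP:PK = 5/6:1/6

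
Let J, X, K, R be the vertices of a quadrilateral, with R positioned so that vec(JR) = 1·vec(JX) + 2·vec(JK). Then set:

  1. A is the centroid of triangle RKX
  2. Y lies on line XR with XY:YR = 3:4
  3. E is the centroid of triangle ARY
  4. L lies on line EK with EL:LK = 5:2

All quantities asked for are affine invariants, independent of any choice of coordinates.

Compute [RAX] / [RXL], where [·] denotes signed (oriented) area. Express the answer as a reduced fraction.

[RAX]:[RXL] = -21/47

Choose coordinates J = (0, 0), X = (1, 0), K = (0, 1), R = (1, 2).
1. A is the centroid of triangle RKX ⇒ A = (2/3, 1)
2. Y lies on line XR with XY:YR = 3:4 ⇒ Y = (1, 6/7)
3. E is the centroid of triangle ARY ⇒ E = (8/9, 9/7)
4. L lies on line EK with EL:LK = 5:2 ⇒ L = (16/63, 53/49)
2·[RAX] = 2/3, 2·[RXL] = -94/63
[RAX]:[RXL] = 2/3:-94/63 = -21/47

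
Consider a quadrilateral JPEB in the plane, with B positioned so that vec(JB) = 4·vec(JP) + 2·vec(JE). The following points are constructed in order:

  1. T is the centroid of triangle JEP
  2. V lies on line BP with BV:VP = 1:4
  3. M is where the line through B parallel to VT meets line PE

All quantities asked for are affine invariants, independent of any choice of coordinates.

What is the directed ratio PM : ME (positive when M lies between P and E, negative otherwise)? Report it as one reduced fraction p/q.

PM:ME = 7/6

Set J = (0, 0), P = (1, 0), E = (0, 1), B = (4, 2); any affine frame gives the same invariant.
1. T is the centroid of triangle JEP ⇒ T = (1/3, 1/3)
2. V lies on line BP with BV:VP = 1:4 ⇒ V = (17/5, 8/5)
3. M is where the line through B parallel to VT meets line PE ⇒ M = (6/13, 7/13)
M = P + t·(E−P) with t = 7/13, so PM:ME = t:(1−t) = 7/13:6/13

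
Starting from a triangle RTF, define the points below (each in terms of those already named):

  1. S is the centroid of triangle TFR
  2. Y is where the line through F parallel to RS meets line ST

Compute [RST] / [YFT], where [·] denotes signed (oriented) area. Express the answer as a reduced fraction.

[RST]:[YFT] = 1/2

Choose coordinates R = (0, 0), T = (1, 0), F = (0, 1).
1. S is the centroid of triangle TFR ⇒ S = (1/3, 1/3)
2. Y is where the line through F parallel to RS meets line ST ⇒ Y = (-1/3, 2/3)
2·[RST] = -1/3, 2·[YFT] = -2/3
[RST]:[YFT] = -1/3:-2/3 = 1/2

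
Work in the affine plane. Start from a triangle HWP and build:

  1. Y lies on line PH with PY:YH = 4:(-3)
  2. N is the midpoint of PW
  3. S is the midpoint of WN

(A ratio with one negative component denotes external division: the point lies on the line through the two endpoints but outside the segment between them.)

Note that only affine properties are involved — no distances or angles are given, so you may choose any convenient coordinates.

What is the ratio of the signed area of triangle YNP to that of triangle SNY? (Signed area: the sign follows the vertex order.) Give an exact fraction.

[YNP]:[SNY] = 2

Choose coordinates H = (0, 0), W = (1, 0), P = (0, 1).
1. Y lies on line PH with PY:YH = 4:(-3) ⇒ Y = (0, -3)
2. N is the midpoint of PW ⇒ N = (1/2, 1/2)
3. S is the midpoint of WN ⇒ S = (3/4, 1/4)
2·[YNP] = 2, 2·[SNY] = 1
[YNP]:[SNY] = 2:1 = 2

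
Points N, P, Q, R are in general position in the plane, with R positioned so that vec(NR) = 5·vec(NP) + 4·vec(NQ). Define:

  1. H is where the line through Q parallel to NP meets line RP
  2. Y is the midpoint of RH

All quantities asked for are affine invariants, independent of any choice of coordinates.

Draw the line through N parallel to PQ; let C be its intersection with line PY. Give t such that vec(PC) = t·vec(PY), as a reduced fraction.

t = -1/5

Work in coordinates with N = (0, 0), P = (1, 0), Q = (0, 1), R = (5, 4).
1. H is where the line through Q parallel to NP meets line RP ⇒ H = (2, 1)
2. Y is the midpoint of RH ⇒ Y = (7/2, 5/2)
through N parallel to PQ: direction (-1, 1); meets PY at C = (1/2, -1/2)
C = P + t·(Y−P) with t = -1/5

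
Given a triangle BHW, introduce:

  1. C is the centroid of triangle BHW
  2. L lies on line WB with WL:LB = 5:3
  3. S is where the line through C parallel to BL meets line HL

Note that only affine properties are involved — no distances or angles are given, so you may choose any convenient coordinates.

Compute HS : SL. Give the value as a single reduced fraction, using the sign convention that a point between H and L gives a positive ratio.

Set B = (0, 0), H = (1, 0), W = (0, 1); any affine frame gives the same invariant.
1. C is the centroid of triangle BHW ⇒ C = (1/3, 1/3)
2. L lies on line WB with WL:LB = 5:3 ⇒ L = (0, 3/8)
3. S is where the line through C parallel to BL meets line HL ⇒ S = (1/3, 1/4)
S = H + t·(L−H) with t = 2/3, so HS:SL = t:(1−t) = 2/3:1/3

HS:SL = 2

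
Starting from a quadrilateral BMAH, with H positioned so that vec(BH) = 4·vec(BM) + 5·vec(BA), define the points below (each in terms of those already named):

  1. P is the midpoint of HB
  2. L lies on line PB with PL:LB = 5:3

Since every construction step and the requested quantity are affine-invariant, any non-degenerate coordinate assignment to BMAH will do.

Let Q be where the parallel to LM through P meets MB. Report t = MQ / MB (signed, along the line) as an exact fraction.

t = -5/3

Assign B = (0, 0), M = (1, 0), A = (0, 1), H = (4, 5) — the answer is frame-independent, so this choice is without loss of generality.
1. P is the midpoint of HB ⇒ P = (2, 5/2)
2. L lies on line PB with PL:LB = 5:3 ⇒ L = (3/4, 15/16)
through P parallel to LM: direction (1/4, -15/16); meets MB at Q = (8/3, 0)
Q = M + t·(B−M) with t = -5/3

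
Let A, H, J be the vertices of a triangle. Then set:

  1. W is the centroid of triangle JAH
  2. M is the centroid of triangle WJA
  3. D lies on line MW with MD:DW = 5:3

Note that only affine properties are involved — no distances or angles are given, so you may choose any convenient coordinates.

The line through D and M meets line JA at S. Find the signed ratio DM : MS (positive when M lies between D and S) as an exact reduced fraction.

DM:MS = 5/4

Work in coordinates with A = (0, 0), H = (1, 0), J = (0, 1).
1. W is the centroid of triangle JAH ⇒ W = (1/3, 1/3)
2. M is the centroid of triangle WJA ⇒ M = (1/9, 4/9)
3. D lies on line MW with MD:DW = 5:3 ⇒ D = (1/4, 3/8)
line DM meets JA at S = (0, 1/2)
M = D + t·(S−D) with t = 5/9, so DM:MS = 5/9:4/9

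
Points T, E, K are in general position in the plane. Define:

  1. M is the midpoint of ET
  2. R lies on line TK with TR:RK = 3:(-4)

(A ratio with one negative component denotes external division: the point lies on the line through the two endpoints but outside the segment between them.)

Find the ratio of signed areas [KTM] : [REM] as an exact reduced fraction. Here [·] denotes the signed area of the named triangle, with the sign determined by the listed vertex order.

Work in coordinates with T = (0, 0), E = (1, 0), K = (0, 1).
1. M is the midpoint of ET ⇒ M = (1/2, 0)
2. R lies on line TK with TR:RK = 3:(-4) ⇒ R = (0, -3)
2·[KTM] = 1/2, 2·[REM] = 3/2
[KTM]:[REM] = 1/2:3/2 = 1/3

[KTM]:[REM] = 1/3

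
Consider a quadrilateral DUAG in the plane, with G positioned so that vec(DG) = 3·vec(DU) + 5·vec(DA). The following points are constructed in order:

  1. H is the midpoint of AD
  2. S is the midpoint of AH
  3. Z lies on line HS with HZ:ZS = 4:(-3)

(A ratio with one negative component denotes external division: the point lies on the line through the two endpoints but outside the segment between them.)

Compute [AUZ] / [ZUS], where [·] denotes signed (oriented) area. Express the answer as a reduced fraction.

Assign D = (0, 0), U = (1, 0), A = (0, 1), G = (3, 5) — the answer is frame-independent, so this choice is without loss of generality.
1. H is the midpoint of AD ⇒ H = (0, 1/2)
2. S is the midpoint of AH ⇒ S = (0, 3/4)
3. Z lies on line HS with HZ:ZS = 4:(-3) ⇒ Z = (0, 3/2)
2·[AUZ] = 1/2, 2·[ZUS] = -3/4
[AUZ]:[ZUS] = 1/2:-3/4 = -2/3

[AUZ]:[ZUS] = -2/3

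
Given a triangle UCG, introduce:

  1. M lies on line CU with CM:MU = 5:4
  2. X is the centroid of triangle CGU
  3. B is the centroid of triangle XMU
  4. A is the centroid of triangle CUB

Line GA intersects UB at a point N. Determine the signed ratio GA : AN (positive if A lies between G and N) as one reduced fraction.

GA:AN = -8

Assign U = (0, 0), C = (1, 0), G = (0, 1) — the answer is frame-independent, so this choice is without loss of generality.
1. M lies on line CU with CM:MU = 5:4 ⇒ M = (4/9, 0)
2. X is the centroid of triangle CGU ⇒ X = (1/3, 1/3)
3. B is the centroid of triangle XMU ⇒ B = (7/27, 1/9)
4. A is the centroid of triangle CUB ⇒ A = (34/81, 1/27)
line GA meets UB at N = (119/324, 17/108)
A = G + t·(N−G) with t = 8/7, so GA:AN = 8/7:-1/7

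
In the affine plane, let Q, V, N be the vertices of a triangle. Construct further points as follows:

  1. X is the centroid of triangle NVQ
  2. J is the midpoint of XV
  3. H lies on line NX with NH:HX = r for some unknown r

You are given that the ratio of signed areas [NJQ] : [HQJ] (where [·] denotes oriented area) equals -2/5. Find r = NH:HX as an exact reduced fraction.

r = -2/3

Work in coordinates with Q = (0, 0), V = (1, 0), N = (0, 1).
1. X is the centroid of triangle NVQ ⇒ X = (1/3, 1/3)
2. J is the midpoint of XV ⇒ J = (2/3, 1/6)
3. With NH:HX = r, write λ = r/(r+1) so H = N + λ·(X−N); H is affine-linear in λ
Every point depending on H is an affine combination of H and λ-independent points, so each such coordinate is linear in λ; the λ² term in each signed area is a multiple of (X−N)×(X−N) = 0, so 2·[NJQ] and 2·[HQJ] are each linear in λ. Evaluating at λ=0 and λ=1:
  2·[NJQ] = -2/3,   2·[HQJ] = -1/2·λ + 2/3
So [NJQ]:[HQJ] = (-2/3) / (-1/2·λ + 2/3). Setting this equal to -2/5:
  -2/3 = -2/5·(-1/2·λ + 2/3)  ⇒  λ = -2
Then r = λ/(1−λ) = (-2)/(3) = -2/3. Check: with r = -2/3, H = (-2/3, 7/3) and [NJQ]:[HQJ] = -2/5 as required.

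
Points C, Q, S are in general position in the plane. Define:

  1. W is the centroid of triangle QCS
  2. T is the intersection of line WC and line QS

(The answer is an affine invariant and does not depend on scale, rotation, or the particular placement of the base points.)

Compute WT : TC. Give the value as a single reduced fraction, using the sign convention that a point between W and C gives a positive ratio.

WT:TC = -1/3

Set C = (0, 0), Q = (1, 0), S = (0, 1); any affine frame gives the same invariant.
1. W is the centroid of triangle QCS ⇒ W = (1/3, 1/3)
2. T is the intersection of line WC and line QS ⇒ T = (1/2, 1/2)
T = W + t·(C−W) with t = -1/2, so WT:TC = t:(1−t) = -1/2:3/2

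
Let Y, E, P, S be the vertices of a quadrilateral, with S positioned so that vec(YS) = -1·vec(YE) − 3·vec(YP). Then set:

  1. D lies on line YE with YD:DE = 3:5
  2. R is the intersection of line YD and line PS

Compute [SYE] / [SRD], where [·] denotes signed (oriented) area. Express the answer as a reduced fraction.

[SYE]:[SRD] = 8/5

Choose coordinates Y = (0, 0), E = (1, 0), P = (0, 1), S = (-1, -3).
1. D lies on line YE with YD:DE = 3:5 ⇒ D = (3/8, 0)
2. R is the intersection of line YD and line PS ⇒ R = (-1/4, 0)
2·[SYE] = -3, 2·[SRD] = -15/8
[SYE]:[SRD] = -3:-15/8 = 8/5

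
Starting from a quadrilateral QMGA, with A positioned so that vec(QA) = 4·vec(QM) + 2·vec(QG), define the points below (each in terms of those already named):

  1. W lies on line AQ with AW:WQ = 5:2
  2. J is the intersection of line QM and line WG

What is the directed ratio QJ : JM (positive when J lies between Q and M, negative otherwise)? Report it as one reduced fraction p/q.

Set Q = (0, 0), M = (1, 0), G = (0, 1), A = (4, 2); any affine frame gives the same invariant.
1. W lies on line AQ with AW:WQ = 5:2 ⇒ W = (8/7, 4/7)
2. J is the intersection of line QM and line WG ⇒ J = (8/3, 0)
J = Q + t·(M−Q) with t = 8/3, so QJ:JM = t:(1−t) = 8/3:-5/3

QJ:JM = -8/5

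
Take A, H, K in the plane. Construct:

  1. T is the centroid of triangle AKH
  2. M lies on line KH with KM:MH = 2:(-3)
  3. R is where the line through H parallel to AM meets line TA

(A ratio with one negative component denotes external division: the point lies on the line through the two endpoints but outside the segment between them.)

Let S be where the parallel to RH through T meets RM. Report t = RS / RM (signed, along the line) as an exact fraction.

Set A = (0, 0), H = (1, 0), K = (0, 1); any affine frame gives the same invariant.
1. T is the centroid of triangle AKH ⇒ T = (1/3, 1/3)
2. M lies on line KH with KM:MH = 2:(-3) ⇒ M = (-2, 3)
3. R is where the line through H parallel to AM meets line TA ⇒ R = (3/5, 3/5)
through T parallel to RH: direction (2/5, -3/5); meets RM at S = (-5/9, 5/3)
S = R + t·(M−R) with t = 4/9

t = 4/9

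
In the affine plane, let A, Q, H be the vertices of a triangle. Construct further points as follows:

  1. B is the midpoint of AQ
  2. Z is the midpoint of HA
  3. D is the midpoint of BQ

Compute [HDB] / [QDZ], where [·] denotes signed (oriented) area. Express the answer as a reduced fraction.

Assign A = (0, 0), Q = (1, 0), H = (0, 1) — the answer is frame-independent, so this choice is without loss of generality.
1. B is the midpoint of AQ ⇒ B = (1/2, 0)
2. Z is the midpoint of HA ⇒ Z = (0, 1/2)
3. D is the midpoint of BQ ⇒ D = (3/4, 0)
2·[HDB] = -1/4, 2·[QDZ] = -1/8
[HDB]:[QDZ] = -1/4:-1/8 = 2

[HDB]:[QDZ] = 2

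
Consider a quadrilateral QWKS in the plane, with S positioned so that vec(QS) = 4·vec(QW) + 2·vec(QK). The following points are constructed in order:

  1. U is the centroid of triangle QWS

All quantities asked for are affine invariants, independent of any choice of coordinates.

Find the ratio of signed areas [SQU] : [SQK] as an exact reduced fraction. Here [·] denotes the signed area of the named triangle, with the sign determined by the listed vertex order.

[SQU]:[SQK] = -1/6

Assign Q = (0, 0), W = (1, 0), K = (0, 1), S = (4, 2) — the answer is frame-independent, so this choice is without loss of generality.
1. U is the centroid of triangle QWS ⇒ U = (5/3, 2/3)
2·[SQU] = 2/3, 2·[SQK] = -4
[SQU]:[SQK] = 2/3:-4 = -1/6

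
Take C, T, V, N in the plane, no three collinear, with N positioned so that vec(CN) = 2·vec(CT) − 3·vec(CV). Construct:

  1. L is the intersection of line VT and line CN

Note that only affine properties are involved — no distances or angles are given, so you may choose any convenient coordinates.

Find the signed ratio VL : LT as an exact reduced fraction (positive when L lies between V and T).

VL:LT = -2/3

Set C = (0, 0), T = (1, 0), V = (0, 1), N = (2, -3); any affine frame gives the same invariant.
1. L is the intersection of line VT and line CN ⇒ L = (-2, 3)
L = V + t·(T−V) with t = -2, so VL:LT = t:(1−t) = -2:3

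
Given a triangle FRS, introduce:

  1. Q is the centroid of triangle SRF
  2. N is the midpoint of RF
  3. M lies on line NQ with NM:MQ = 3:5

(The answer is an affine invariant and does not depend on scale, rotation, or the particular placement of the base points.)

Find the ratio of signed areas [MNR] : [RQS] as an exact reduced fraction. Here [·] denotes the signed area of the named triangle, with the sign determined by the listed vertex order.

Assign F = (0, 0), R = (1, 0), S = (0, 1) — the answer is frame-independent, so this choice is without loss of generality.
1. Q is the centroid of triangle SRF ⇒ Q = (1/3, 1/3)
2. N is the midpoint of RF ⇒ N = (1/2, 0)
3. M lies on line NQ with NM:MQ = 3:5 ⇒ M = (7/16, 1/8)
2·[MNR] = 1/16, 2·[RQS] = -1/3
[MNR]:[RQS] = 1/16:-1/3 = -3/16

[MNR]:[RQS] = -3/16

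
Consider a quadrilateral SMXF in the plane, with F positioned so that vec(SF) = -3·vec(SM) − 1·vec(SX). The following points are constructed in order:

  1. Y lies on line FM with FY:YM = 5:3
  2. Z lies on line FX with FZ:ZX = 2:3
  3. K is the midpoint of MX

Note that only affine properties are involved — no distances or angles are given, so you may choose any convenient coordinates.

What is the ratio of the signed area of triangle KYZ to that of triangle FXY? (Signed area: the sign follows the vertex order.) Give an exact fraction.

Set S = (0, 0), M = (1, 0), X = (0, 1), F = (-3, -1); any affine frame gives the same invariant.
1. Y lies on line FM with FY:YM = 5:3 ⇒ Y = (-1/2, -3/8)
2. Z lies on line FX with FZ:ZX = 2:3 ⇒ Z = (-9/5, -1/5)
3. K is the midpoint of MX ⇒ K = (1/2, 1/2)
2·[KYZ] = -21/16, 2·[FXY] = -25/8
[KYZ]:[FXY] = -21/16:-25/8 = 21/50

[KYZ]:[FXY] = 21/50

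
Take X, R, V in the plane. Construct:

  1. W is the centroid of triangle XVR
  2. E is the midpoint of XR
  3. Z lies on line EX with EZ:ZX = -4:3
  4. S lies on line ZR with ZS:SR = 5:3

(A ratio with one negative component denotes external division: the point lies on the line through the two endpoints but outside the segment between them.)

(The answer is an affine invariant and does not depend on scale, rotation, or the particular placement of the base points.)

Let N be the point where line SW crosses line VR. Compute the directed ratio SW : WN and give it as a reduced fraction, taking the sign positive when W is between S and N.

Set X = (0, 0), R = (1, 0), V = (0, 1); any affine frame gives the same invariant.
1. W is the centroid of triangle XVR ⇒ W = (1/3, 1/3)
2. E is the midpoint of XR ⇒ E = (1/2, 0)
3. Z lies on line EX with EZ:ZX = -4:3 ⇒ Z = (-3/2, 0)
4. S lies on line ZR with ZS:SR = 5:3 ⇒ S = (1/16, 0)
line SW meets VR at N = (14/29, 15/29)
W = S + t·(N−S) with t = 29/45, so SW:WN = 29/45:16/45

SW:WN = 29/16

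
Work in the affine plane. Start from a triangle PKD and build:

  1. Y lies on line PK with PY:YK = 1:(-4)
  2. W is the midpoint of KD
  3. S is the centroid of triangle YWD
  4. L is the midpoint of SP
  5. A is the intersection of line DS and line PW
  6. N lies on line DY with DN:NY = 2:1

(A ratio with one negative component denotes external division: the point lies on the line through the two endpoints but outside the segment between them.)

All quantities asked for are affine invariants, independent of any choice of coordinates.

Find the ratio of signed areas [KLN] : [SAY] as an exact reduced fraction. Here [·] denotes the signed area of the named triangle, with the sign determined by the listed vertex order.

Set P = (0, 0), K = (1, 0), D = (0, 1); any affine frame gives the same invariant.
1. Y lies on line PK with PY:YK = 1:(-4) ⇒ Y = (-1/3, 0)
2. W is the midpoint of KD ⇒ W = (1/2, 1/2)
3. S is the centroid of triangle YWD ⇒ S = (1/18, 1/2)
4. L is the midpoint of SP ⇒ L = (1/36, 1/4)
5. A is the intersection of line DS and line PW ⇒ A = (1/10, 1/10)
6. N lies on line DY with DN:NY = 2:1 ⇒ N = (-2/9, 1/3)
2·[KLN] = -1/54, 2·[SAY] = -8/45
[KLN]:[SAY] = -1/54:-8/45 = 5/48

[KLN]:[SAY] = 5/48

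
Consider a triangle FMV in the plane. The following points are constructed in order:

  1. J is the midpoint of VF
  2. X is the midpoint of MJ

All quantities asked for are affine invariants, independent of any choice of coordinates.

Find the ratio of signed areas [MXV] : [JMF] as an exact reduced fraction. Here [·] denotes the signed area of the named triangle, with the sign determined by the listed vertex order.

[MXV]:[JMF] = 1/2

Choose coordinates F = (0, 0), M = (1, 0), V = (0, 1).
1. J is the midpoint of VF ⇒ J = (0, 1/2)
2. X is the midpoint of MJ ⇒ X = (1/2, 1/4)
2·[MXV] = -1/4, 2·[JMF] = -1/2
[MXV]:[JMF] = -1/4:-1/2 = 1/2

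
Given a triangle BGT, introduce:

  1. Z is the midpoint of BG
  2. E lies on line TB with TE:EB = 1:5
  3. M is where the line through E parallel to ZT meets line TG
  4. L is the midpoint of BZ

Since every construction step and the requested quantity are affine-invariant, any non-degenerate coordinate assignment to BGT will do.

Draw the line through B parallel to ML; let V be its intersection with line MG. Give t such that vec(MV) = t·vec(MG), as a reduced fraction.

t = -1/3

Set B = (0, 0), G = (1, 0), T = (0, 1); any affine frame gives the same invariant.
1. Z is the midpoint of BG ⇒ Z = (1/2, 0)
2. E lies on line TB with TE:EB = 1:5 ⇒ E = (0, 5/6)
3. M is where the line through E parallel to ZT meets line TG ⇒ M = (-1/6, 7/6)
4. L is the midpoint of BZ ⇒ L = (1/4, 0)
through B parallel to ML: direction (5/12, -7/6); meets MG at V = (-5/9, 14/9)
V = M + t·(G−M) with t = -1/3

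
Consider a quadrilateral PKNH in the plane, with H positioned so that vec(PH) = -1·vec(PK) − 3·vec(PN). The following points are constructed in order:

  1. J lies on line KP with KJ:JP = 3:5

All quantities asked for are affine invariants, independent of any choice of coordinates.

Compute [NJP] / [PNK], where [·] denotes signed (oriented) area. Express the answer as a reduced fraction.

[NJP]:[PNK] = 5/8

Work in coordinates with P = (0, 0), K = (1, 0), N = (0, 1), H = (-1, -3).
1. J lies on line KP with KJ:JP = 3:5 ⇒ J = (5/8, 0)
2·[NJP] = -5/8, 2·[PNK] = -1
[NJP]:[PNK] = -5/8:-1 = 5/8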